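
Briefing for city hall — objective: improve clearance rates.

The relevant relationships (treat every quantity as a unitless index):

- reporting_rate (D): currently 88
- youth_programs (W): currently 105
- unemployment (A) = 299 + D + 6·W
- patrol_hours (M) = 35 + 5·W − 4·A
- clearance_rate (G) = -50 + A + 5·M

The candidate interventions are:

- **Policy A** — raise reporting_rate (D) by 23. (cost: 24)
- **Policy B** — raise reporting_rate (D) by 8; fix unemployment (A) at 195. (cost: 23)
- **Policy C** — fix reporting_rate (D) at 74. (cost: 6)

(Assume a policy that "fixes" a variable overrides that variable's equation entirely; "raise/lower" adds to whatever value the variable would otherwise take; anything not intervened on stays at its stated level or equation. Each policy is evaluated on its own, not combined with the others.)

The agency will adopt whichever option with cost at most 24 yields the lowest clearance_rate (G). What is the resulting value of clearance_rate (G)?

-17010

Policy A (D + 23):
  D = 88 + 23 = 111
  W = 105
  A = 299 + 111 + 6·105 = 1040
  M = 35 + 5·105 − 4·1040 = -3600
  G = -50 + 1040 + 5·(-3600) = -17010
Policy B (D + 8, A := 195):
  D = 88 + 8 = 96
  W = 105
  A = 195
  M = 35 + 5·105 − 4·195 = -220
  G = -50 + 195 + 5·(-220) = -955
Policy C (D := 74):
  D = 74
  W = 105
  A = 299 + 74 + 6·105 = 1003
  M = 35 + 5·105 − 4·1003 = -3452
  G = -50 + 1003 + 5·(-3452) = -16307
Comparing — Policy A: G=-17010, Policy B: G=-955, Policy C: G=-16307. Lowest is -17010 (Policy A).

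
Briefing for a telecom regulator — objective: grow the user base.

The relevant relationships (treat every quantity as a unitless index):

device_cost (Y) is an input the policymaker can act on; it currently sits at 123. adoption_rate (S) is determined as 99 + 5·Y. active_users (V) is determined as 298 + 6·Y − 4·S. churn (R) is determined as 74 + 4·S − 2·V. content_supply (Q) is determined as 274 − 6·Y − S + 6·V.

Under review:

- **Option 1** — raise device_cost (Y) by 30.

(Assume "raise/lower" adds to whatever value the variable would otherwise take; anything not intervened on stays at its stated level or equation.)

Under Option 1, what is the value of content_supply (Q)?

-14948

Option 1 (Y + 30):
  Y = 123 + 30 = 153
  S = 99 + 5·153 = 864
  V = 298 + 6·153 − 4·864 = -2240
  Q = 274 − 6·153 − 864 + 6·(-2240) = -14948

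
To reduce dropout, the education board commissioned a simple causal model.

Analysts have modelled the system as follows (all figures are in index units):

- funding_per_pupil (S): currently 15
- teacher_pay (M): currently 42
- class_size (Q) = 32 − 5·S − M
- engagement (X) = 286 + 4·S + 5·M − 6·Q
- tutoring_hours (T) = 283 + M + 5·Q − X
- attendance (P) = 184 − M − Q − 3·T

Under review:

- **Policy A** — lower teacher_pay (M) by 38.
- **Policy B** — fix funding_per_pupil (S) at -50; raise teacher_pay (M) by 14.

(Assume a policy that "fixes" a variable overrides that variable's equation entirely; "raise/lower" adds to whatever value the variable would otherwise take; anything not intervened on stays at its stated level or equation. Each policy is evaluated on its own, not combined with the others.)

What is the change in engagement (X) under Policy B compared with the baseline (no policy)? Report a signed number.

Baseline:
  S = 15
  M = 42
  Q = 32 − 5·15 − 42 = -85
  X = 286 + 4·15 + 5·42 − 6·(-85) = 1066
Policy B (S := -50, M + 14):
  S = -50
  M = 42 + 14 = 56
  Q = 32 − 5·(-50) − 56 = 226
  X = 286 + 4·(-50) + 5·56 − 6·226 = -990
Change in X: -990 − 1066 = -2056

-2056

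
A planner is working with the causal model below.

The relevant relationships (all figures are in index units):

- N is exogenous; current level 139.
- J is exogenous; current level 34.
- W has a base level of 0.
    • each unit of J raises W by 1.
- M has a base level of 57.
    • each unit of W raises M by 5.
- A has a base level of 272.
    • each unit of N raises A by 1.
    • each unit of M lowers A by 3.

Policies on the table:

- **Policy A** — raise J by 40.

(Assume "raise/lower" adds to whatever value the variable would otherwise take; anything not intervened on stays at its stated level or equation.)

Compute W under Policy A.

74

Policy A (J + 40):
  J = 34 + 40 = 74
  W = 0 + 74 = 74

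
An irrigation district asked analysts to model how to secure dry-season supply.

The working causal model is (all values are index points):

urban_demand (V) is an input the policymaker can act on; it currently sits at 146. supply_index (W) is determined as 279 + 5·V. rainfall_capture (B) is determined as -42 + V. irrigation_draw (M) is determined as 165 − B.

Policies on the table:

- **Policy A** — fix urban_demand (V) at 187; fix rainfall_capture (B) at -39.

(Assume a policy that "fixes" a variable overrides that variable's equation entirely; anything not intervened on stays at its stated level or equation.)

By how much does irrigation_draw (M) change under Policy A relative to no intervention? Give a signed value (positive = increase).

Baseline:
  V = 146
  B = -42 + 146 = 104
  M = 165 − 104 = 61
Policy A (V := 187, B := -39):
  V = 187
  B = -39
  M = 165 − (-39) = 204
Change in M: 204 − 61 = 143

143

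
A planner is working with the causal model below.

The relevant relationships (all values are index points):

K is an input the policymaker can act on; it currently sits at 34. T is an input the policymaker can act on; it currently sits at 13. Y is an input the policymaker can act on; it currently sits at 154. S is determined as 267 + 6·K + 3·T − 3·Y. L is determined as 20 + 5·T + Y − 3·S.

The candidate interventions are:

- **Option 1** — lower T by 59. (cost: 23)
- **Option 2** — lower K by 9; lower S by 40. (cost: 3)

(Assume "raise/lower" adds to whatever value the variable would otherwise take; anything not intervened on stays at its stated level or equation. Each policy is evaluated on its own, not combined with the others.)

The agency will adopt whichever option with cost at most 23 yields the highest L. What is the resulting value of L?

Option 1 (T − 59):
  K = 34
  T = 13 − 59 = -46
  Y = 154
  S = 267 + 6·34 + 3·(-46) − 3·154 = -129
  L = 20 + 5·(-46) + 154 − 3·(-129) = 331
Option 2 (K − 9, S − 40):
  K = 34 − 9 = 25
  T = 13
  Y = 154
  S = 267 + 6·25 + 3·13 − 3·154 (−40 from intervention) = -46
  L = 20 + 5·13 + 154 − 3·(-46) = 377
Comparing — Option 1: L=331, Option 2: L=377. Highest is 377 (Option 2).

377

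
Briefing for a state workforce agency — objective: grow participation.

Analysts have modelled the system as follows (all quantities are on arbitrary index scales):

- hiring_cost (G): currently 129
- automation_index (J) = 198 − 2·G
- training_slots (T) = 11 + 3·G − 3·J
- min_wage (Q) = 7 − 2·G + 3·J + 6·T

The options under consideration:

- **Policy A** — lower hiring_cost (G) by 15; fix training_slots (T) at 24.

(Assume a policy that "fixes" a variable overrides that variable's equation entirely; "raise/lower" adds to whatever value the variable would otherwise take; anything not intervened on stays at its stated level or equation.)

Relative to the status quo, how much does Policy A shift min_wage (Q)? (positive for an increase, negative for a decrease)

-3204

Baseline:
  G = 129
  J = 198 − 2·129 = -60
  T = 11 + 3·129 − 3·(-60) = 578
  Q = 7 − 2·129 + 3·(-60) + 6·578 = 3037
Policy A (G − 15, T := 24):
  G = 129 − 15 = 114
  J = 198 − 2·114 = -30
  T = 24
  Q = 7 − 2·114 + 3·(-30) + 6·24 = -167
Change in Q: -167 − 3037 = -3204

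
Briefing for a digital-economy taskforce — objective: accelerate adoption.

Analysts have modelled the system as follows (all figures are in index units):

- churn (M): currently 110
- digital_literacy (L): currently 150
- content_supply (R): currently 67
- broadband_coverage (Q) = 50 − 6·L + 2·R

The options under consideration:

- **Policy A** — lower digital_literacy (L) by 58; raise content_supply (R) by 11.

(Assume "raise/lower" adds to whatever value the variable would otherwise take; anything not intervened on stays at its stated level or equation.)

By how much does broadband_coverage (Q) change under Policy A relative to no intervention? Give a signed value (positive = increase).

370

Baseline:
  L = 150
  R = 67
  Q = 50 − 6·150 + 2·67 = -716
Policy A (L − 58, R + 11):
  L = 150 − 58 = 92
  R = 67 + 11 = 78
  Q = 50 − 6·92 + 2·78 = -346
Change in Q: -346 − (-716) = 370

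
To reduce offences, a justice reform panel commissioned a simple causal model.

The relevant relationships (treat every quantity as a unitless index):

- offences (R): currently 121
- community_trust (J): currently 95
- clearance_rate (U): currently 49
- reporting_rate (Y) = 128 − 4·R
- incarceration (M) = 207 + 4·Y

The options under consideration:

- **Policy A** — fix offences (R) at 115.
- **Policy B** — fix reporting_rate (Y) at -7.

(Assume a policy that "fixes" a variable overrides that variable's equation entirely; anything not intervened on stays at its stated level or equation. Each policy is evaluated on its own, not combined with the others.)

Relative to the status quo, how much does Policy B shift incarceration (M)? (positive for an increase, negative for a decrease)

Baseline:
  R = 121
  Y = 128 − 4·121 = -356
  M = 207 + 4·(-356) = -1217
Policy B (Y := -7):
  R = 121
  Y = -7
  M = 207 + 4·(-7) = 179
Change in M: 179 − (-1217) = 1396

1396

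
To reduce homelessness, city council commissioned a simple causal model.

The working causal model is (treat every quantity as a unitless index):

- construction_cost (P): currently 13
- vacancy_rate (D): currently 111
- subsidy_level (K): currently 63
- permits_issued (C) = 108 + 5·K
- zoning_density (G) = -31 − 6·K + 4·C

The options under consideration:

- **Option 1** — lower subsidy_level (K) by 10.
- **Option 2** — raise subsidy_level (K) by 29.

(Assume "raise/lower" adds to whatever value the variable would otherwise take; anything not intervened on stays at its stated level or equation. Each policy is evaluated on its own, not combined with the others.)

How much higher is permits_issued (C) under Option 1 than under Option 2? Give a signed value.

Option 1 (K − 10):
  K = 63 − 10 = 53
  C = 108 + 5·53 = 373
Option 2 (K + 29):
  K = 63 + 29 = 92
  C = 108 + 5·92 = 568
C: 373 − 568 = -195

-195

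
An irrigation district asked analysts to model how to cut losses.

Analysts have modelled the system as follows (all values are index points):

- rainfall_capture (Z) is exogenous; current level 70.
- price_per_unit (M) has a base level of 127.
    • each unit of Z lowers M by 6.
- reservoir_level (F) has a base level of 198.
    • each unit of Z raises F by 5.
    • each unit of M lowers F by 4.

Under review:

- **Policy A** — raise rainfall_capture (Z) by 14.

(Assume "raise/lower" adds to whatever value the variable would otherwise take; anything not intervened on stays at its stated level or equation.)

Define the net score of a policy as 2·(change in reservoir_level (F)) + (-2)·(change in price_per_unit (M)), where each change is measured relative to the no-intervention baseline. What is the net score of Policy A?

Baseline:
  Z = 70
  M = 127 − 6·70 = -293
  F = 198 + 5·70 − 4·(-293) = 1720
Policy A (Z + 14):
  Z = 70 + 14 = 84
  M = 127 − 6·84 = -377
  F = 198 + 5·84 − 4·(-377) = 2126
ΔF = 2126 − 1720 = 406; ΔM = -377 − (-293) = -84
Score = 2·406 + (-2)·(-84) = 980

980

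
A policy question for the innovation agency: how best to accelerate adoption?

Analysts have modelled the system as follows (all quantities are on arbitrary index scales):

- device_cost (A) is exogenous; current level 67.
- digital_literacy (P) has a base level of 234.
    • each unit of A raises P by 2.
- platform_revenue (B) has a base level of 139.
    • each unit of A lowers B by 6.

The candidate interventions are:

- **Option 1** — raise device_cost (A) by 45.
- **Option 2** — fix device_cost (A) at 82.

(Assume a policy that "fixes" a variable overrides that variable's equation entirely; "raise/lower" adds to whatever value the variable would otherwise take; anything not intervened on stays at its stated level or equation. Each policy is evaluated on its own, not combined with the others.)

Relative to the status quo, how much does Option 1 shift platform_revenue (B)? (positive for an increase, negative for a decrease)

-270

Baseline:
  A = 67
  B = 139 − 6·67 = -263
Option 1 (A + 45):
  A = 67 + 45 = 112
  B = 139 − 6·112 = -533
Change in B: -533 − (-263) = -270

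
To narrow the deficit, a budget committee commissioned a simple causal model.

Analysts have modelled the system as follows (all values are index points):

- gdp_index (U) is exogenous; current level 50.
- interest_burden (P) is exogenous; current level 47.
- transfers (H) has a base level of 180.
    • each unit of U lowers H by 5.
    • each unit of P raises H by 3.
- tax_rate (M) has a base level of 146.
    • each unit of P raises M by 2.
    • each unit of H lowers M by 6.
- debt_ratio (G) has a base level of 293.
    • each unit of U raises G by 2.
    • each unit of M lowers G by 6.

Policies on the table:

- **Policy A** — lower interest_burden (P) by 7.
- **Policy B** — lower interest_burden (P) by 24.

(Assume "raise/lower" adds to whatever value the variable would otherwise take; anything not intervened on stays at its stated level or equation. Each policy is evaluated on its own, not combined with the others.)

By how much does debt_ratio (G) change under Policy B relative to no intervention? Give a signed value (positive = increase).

-2304

Baseline:
  U = 50
  P = 47
  H = 180 − 5·50 + 3·47 = 71
  M = 146 + 2·47 − 6·71 = -186
  G = 293 + 2·50 − 6·(-186) = 1509
Policy B (P − 24):
  U = 50
  P = 47 − 24 = 23
  H = 180 − 5·50 + 3·23 = -1
  M = 146 + 2·23 − 6·(-1) = 198
  G = 293 + 2·50 − 6·198 = -795
Change in G: -795 − 1509 = -2304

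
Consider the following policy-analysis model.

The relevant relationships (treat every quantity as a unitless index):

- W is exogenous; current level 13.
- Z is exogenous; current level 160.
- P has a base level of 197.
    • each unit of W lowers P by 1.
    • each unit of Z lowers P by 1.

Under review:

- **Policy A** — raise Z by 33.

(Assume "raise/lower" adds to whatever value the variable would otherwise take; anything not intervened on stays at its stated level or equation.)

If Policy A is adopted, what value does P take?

Policy A (Z + 33):
  W = 13
  Z = 160 + 33 = 193
  P = 197 − 13 − 193 = -9

-9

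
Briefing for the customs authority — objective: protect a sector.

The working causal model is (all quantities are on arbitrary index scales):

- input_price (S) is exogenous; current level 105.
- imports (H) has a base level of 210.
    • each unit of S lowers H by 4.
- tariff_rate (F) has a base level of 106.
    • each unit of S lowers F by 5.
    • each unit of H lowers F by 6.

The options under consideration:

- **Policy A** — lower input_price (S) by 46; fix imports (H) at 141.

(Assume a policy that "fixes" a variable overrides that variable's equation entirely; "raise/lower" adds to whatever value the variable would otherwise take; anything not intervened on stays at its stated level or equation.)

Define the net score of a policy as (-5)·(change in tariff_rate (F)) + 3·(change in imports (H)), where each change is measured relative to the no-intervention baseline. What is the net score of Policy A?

10433

Baseline:
  S = 105
  H = 210 − 4·105 = -210
  F = 106 − 5·105 − 6·(-210) = 841
Policy A (S − 46, H := 141):
  S = 105 − 46 = 59
  H = 141
  F = 106 − 5·59 − 6·141 = -1035
ΔF = -1035 − 841 = -1876; ΔH = 141 − (-210) = 351
Score = (-5)·(-1876) + 3·351 = 10433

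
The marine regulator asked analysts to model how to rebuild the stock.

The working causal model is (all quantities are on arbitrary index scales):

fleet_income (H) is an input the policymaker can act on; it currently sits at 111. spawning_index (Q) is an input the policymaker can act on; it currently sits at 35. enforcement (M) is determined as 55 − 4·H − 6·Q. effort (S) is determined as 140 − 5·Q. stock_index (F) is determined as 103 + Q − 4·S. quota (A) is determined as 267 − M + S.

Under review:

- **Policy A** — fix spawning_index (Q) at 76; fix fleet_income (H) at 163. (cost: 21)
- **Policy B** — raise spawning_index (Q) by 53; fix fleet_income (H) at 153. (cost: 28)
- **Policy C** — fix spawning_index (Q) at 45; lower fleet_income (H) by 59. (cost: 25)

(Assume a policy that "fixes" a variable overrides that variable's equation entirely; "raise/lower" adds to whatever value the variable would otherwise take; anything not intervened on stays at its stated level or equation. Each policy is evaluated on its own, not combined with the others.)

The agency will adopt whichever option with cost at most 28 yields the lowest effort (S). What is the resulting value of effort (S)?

-300

Policy A (Q := 76, H := 163):
  Q = 76
  S = 140 − 5·76 = -240
Policy B (Q + 53, H := 153):
  Q = 35 + 53 = 88
  S = 140 − 5·88 = -300
Policy C (Q := 45, H − 59):
  Q = 45
  S = 140 − 5·45 = -85
Comparing — Policy A: S=-240, Policy B: S=-300, Policy C: S=-85. Lowest is -300 (Policy B).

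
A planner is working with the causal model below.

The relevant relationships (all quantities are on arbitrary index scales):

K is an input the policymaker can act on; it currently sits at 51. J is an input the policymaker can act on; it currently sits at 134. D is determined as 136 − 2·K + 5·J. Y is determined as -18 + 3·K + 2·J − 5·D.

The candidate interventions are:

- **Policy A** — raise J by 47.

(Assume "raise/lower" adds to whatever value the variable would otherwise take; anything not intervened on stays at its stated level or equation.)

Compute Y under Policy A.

-4198

Policy A (J + 47):
  K = 51
  J = 134 + 47 = 181
  D = 136 − 2·51 + 5·181 = 939
  Y = -18 + 3·51 + 2·181 − 5·939 = -4198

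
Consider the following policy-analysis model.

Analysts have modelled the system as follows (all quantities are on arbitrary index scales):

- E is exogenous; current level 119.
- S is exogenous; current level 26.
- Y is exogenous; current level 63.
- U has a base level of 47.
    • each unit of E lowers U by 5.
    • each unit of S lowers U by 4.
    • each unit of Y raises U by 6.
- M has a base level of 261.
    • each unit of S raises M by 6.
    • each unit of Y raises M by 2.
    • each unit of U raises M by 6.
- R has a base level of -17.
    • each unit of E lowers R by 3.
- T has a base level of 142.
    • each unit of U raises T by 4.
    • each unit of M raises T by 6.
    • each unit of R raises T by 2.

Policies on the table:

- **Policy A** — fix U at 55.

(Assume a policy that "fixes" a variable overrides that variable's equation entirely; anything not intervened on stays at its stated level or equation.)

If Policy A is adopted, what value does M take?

873

Policy A (U := 55):
  E = 119
  S = 26
  Y = 63
  U = 55
  M = 261 + 6·26 + 2·63 + 6·55 = 873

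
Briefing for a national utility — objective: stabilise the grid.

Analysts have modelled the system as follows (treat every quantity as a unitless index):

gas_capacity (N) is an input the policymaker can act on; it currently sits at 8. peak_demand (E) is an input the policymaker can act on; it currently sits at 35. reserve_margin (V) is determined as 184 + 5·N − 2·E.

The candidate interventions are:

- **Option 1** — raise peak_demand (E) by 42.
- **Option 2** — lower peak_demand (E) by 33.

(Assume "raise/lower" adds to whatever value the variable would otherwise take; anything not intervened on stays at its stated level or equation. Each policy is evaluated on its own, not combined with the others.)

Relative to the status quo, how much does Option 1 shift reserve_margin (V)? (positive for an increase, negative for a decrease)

Baseline:
  N = 8
  E = 35
  V = 184 + 5·8 − 2·35 = 154
Option 1 (E + 42):
  N = 8
  E = 35 + 42 = 77
  V = 184 + 5·8 − 2·77 = 70
Change in V: 70 − 154 = -84

-84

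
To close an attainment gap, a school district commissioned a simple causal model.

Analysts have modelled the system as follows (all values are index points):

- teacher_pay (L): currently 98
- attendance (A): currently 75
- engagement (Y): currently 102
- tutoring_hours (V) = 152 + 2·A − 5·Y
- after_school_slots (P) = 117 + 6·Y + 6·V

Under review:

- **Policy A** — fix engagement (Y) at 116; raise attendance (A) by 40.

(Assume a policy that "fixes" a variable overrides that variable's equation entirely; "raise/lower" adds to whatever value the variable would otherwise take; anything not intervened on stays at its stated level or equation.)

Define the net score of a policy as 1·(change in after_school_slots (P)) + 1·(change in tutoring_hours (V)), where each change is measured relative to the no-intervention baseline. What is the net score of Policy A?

154

Baseline:
  A = 75
  Y = 102
  V = 152 + 2·75 − 5·102 = -208
  P = 117 + 6·102 + 6·(-208) = -519
Policy A (Y := 116, A + 40):
  A = 75 + 40 = 115
  Y = 116
  V = 152 + 2·115 − 5·116 = -198
  P = 117 + 6·116 + 6·(-198) = -375
ΔP = -375 − (-519) = 144; ΔV = -198 − (-208) = 10
Score = 1·144 + 1·10 = 154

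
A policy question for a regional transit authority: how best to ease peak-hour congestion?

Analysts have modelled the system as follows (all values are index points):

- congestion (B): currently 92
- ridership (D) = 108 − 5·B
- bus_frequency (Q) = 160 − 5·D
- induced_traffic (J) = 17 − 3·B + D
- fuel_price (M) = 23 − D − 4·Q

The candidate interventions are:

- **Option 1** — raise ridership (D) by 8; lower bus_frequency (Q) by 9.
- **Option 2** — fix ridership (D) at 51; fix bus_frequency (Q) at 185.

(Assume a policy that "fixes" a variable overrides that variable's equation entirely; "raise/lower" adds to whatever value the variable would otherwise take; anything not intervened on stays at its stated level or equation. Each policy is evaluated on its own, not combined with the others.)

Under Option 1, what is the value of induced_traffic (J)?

-603

Option 1 (D + 8, Q − 9):
  B = 92
  D = 108 − 5·92 (+8 from intervention) = -344
  J = 17 − 3·92 + (-344) = -603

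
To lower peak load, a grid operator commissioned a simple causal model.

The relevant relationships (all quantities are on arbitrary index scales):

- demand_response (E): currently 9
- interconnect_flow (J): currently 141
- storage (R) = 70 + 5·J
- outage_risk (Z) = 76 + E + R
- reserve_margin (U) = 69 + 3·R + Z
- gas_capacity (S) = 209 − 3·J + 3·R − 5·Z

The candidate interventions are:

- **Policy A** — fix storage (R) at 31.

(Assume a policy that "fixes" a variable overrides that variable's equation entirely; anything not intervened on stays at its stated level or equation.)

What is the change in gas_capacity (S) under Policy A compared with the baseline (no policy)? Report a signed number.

1488

Baseline:
  E = 9
  J = 141
  R = 70 + 5·141 = 775
  Z = 76 + 9 + 775 = 860
  S = 209 − 3·141 + 3·775 − 5·860 = -2189
Policy A (R := 31):
  E = 9
  J = 141
  R = 31
  Z = 76 + 9 + 31 = 116
  S = 209 − 3·141 + 3·31 − 5·116 = -701
Change in S: -701 − (-2189) = 1488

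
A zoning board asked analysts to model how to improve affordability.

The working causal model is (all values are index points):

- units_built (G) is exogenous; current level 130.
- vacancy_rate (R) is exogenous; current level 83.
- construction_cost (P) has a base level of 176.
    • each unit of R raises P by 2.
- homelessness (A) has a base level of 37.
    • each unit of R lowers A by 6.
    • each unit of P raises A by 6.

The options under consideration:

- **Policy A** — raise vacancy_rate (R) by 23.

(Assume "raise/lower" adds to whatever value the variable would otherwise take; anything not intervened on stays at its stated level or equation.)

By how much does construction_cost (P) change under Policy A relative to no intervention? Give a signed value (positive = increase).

Baseline:
  R = 83
  P = 176 + 2·83 = 342
Policy A (R + 23):
  R = 83 + 23 = 106
  P = 176 + 2·106 = 388
Change in P: 388 − 342 = 46

46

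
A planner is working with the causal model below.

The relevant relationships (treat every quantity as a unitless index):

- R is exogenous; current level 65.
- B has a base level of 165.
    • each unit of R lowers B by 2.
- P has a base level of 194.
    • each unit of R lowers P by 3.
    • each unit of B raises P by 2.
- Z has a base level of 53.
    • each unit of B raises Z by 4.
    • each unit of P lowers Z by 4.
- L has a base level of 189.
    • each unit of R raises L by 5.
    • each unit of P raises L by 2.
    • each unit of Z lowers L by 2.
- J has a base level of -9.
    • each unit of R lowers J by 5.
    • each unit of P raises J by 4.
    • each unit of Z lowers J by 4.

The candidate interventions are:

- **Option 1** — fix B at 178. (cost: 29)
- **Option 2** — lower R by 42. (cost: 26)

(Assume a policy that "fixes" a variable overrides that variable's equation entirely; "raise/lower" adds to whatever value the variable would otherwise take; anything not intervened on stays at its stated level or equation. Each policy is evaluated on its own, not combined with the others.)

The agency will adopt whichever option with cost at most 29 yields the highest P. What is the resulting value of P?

Option 1 (B := 178):
  R = 65
  B = 178
  P = 194 − 3·65 + 2·178 = 355
Option 2 (R − 42):
  R = 65 − 42 = 23
  B = 165 − 2·23 = 119
  P = 194 − 3·23 + 2·119 = 363
Comparing — Option 1: P=355, Option 2: P=363. Highest is 363 (Option 2).

363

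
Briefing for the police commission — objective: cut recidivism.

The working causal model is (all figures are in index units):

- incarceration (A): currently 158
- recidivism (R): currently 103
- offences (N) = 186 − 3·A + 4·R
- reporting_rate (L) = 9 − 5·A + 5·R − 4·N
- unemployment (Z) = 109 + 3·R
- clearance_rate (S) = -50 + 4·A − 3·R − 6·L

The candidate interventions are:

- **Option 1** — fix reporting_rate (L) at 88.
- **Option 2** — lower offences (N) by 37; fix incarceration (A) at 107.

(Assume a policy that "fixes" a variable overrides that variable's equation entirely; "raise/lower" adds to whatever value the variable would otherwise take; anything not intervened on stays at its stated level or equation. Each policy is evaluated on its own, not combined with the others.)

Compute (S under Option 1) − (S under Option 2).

Option 1 (L := 88):
  A = 158
  R = 103
  N = 186 − 3·158 + 4·103 = 124
  L = 88
  S = -50 + 4·158 − 3·103 − 6·88 = -255
Option 2 (N − 37, A := 107):
  A = 107
  R = 103
  N = 186 − 3·107 + 4·103 (−37 from intervention) = 240
  L = 9 − 5·107 + 5·103 − 4·240 = -971
  S = -50 + 4·107 − 3·103 − 6·(-971) = 5895
S: -255 − 5895 = -6150

-6150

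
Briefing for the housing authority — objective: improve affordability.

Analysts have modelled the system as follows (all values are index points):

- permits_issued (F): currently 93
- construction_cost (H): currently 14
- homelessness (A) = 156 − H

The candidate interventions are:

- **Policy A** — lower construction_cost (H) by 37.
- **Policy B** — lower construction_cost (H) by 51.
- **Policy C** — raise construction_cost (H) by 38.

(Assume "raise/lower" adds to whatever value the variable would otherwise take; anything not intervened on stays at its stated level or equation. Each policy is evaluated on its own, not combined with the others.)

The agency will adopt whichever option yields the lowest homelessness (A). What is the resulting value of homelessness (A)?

Policy A (H − 37):
  H = 14 − 37 = -23
  A = 156 − (-23) = 179
Policy B (H − 51):
  H = 14 − 51 = -37
  A = 156 − (-37) = 193
Policy C (H + 38):
  H = 14 + 38 = 52
  A = 156 − 52 = 104
Comparing — Policy A: A=179, Policy B: A=193, Policy C: A=104. Lowest is 104 (Policy C).

104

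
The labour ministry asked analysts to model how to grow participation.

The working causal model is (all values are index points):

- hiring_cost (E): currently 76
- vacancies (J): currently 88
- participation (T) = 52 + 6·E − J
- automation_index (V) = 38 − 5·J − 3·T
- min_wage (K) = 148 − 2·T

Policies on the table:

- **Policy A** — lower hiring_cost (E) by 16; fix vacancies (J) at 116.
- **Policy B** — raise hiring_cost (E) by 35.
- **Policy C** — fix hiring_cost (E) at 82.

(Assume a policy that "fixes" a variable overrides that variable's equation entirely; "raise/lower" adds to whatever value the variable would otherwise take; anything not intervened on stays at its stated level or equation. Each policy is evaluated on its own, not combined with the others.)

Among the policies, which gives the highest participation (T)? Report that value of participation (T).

630

Policy A (E − 16, J := 116):
  E = 76 − 16 = 60
  J = 116
  T = 52 + 6·60 − 116 = 296
Policy B (E + 35):
  E = 76 + 35 = 111
  J = 88
  T = 52 + 6·111 − 88 = 630
Policy C (E := 82):
  E = 82
  J = 88
  T = 52 + 6·82 − 88 = 456
Comparing — Policy A: T=296, Policy B: T=630, Policy C: T=456. Highest is 630 (Policy B).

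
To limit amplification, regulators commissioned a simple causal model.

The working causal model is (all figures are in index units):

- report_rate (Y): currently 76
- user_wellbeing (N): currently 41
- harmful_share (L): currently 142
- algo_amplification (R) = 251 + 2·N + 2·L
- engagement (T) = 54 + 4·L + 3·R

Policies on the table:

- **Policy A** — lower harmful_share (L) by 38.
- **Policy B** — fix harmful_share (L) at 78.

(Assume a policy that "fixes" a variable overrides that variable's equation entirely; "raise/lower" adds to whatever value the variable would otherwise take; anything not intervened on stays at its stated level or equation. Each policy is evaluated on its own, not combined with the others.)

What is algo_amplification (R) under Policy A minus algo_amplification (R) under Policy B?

52

Policy A (L − 38):
  N = 41
  L = 142 − 38 = 104
  R = 251 + 2·41 + 2·104 = 541
Policy B (L := 78):
  N = 41
  L = 78
  R = 251 + 2·41 + 2·78 = 489
R: 541 − 489 = 52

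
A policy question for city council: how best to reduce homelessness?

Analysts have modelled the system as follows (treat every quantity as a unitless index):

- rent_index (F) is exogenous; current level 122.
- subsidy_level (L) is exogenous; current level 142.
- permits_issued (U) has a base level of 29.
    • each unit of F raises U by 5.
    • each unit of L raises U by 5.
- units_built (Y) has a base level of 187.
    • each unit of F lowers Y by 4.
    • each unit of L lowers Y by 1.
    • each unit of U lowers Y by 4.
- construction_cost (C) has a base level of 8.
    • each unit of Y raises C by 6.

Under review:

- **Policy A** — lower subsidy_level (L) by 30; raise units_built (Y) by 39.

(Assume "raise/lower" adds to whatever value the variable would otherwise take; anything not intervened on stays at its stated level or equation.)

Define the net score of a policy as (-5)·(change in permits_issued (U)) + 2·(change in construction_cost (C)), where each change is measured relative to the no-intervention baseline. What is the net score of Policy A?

8778

Baseline:
  F = 122
  L = 142
  U = 29 + 5·122 + 5·142 = 1349
  Y = 187 − 4·122 − 142 − 4·1349 = -5839
  C = 8 + 6·(-5839) = -35026
Policy A (L − 30, Y + 39):
  F = 122
  L = 142 − 30 = 112
  U = 29 + 5·122 + 5·112 = 1199
  Y = 187 − 4·122 − 112 − 4·1199 (+39 from intervention) = -5170
  C = 8 + 6·(-5170) = -31012
ΔU = 1199 − 1349 = -150; ΔC = -31012 − (-35026) = 4014
Score = (-5)·(-150) + 2·4014 = 8778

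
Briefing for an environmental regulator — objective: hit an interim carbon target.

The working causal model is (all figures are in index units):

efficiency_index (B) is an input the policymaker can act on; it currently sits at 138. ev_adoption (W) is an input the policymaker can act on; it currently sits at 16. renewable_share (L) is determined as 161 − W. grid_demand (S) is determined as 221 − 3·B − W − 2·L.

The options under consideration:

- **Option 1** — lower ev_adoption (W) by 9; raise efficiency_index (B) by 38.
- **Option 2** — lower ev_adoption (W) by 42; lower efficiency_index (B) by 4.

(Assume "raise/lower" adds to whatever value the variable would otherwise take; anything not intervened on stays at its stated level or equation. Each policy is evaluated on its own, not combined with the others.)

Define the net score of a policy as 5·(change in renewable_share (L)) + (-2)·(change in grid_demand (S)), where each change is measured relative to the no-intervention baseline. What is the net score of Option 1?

291

Baseline:
  B = 138
  W = 16
  L = 161 − 16 = 145
  S = 221 − 3·138 − 16 − 2·145 = -499
Option 1 (W − 9, B + 38):
  B = 138 + 38 = 176
  W = 16 − 9 = 7
  L = 161 − 7 = 154
  S = 221 − 3·176 − 7 − 2·154 = -622
ΔL = 154 − 145 = 9; ΔS = -622 − (-499) = -123
Score = 5·9 + (-2)·(-123) = 291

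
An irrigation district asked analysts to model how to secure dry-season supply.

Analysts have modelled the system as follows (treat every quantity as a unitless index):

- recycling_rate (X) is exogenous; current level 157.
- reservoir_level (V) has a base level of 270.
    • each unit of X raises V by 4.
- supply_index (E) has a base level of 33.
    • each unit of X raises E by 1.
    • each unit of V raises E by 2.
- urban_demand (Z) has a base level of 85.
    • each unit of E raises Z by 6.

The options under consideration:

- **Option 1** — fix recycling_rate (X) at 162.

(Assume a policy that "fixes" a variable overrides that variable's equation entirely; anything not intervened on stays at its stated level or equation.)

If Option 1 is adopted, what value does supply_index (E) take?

Option 1 (X := 162):
  X = 162
  V = 270 + 4·162 = 918
  E = 33 + 162 + 2·918 = 2031

2031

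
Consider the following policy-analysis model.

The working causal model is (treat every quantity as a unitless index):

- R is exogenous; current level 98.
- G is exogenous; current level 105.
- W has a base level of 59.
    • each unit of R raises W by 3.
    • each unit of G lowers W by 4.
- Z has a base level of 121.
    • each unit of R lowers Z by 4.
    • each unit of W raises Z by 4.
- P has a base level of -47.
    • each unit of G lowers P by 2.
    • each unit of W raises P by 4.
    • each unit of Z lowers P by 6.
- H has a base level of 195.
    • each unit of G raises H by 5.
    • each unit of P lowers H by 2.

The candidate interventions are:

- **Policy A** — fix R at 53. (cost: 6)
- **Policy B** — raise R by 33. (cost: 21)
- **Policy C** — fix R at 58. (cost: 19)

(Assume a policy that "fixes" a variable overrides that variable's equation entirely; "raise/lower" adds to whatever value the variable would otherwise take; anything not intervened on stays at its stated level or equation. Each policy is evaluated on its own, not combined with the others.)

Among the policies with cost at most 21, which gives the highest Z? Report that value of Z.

Policy A (R := 53):
  R = 53
  G = 105
  W = 59 + 3·53 − 4·105 = -202
  Z = 121 − 4·53 + 4·(-202) = -899
Policy B (R + 33):
  R = 98 + 33 = 131
  G = 105
  W = 59 + 3·131 − 4·105 = 32
  Z = 121 − 4·131 + 4·32 = -275
Policy C (R := 58):
  R = 58
  G = 105
  W = 59 + 3·58 − 4·105 = -187
  Z = 121 − 4·58 + 4·(-187) = -859
Comparing — Policy A: Z=-899, Policy B: Z=-275, Policy C: Z=-859. Highest is -275 (Policy B).

-275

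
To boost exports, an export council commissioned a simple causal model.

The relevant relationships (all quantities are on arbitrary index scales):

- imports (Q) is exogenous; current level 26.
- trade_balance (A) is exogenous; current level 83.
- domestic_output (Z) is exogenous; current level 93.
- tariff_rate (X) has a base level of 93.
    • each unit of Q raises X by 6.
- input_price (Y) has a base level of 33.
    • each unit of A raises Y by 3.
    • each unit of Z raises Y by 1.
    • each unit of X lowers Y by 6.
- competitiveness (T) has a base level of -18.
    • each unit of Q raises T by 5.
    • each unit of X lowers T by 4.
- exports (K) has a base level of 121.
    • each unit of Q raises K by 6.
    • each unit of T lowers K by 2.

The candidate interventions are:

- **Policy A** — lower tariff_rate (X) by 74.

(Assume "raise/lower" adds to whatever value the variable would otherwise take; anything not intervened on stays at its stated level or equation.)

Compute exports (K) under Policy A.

Policy A (X − 74):
  Q = 26
  X = 93 + 6·26 (−74 from intervention) = 175
  T = -18 + 5·26 − 4·175 = -588
  K = 121 + 6·26 − 2·(-588) = 1453

1453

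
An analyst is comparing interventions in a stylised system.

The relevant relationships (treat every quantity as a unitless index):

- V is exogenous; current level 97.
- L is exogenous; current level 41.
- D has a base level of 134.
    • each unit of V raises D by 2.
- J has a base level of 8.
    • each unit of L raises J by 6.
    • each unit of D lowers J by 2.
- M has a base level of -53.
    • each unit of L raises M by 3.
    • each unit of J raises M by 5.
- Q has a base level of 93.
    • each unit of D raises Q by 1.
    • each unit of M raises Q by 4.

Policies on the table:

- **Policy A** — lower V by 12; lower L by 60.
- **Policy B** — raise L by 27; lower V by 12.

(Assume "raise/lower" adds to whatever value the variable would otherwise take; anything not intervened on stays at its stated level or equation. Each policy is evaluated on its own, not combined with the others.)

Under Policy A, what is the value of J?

Policy A (V − 12, L − 60):
  V = 97 − 12 = 85
  L = 41 − 60 = -19
  D = 134 + 2·85 = 304
  J = 8 + 6·(-19) − 2·304 = -714

-714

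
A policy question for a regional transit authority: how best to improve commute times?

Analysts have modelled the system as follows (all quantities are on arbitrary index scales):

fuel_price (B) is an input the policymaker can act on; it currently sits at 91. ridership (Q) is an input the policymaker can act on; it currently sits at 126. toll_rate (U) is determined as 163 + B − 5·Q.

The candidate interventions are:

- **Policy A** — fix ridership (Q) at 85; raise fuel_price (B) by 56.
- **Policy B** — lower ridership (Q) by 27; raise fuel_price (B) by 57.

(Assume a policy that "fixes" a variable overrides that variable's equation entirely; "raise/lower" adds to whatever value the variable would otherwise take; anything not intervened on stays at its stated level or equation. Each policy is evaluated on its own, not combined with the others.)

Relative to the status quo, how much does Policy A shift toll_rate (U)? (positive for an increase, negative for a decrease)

Baseline:
  B = 91
  Q = 126
  U = 163 + 91 − 5·126 = -376
Policy A (Q := 85, B + 56):
  B = 91 + 56 = 147
  Q = 85
  U = 163 + 147 − 5·85 = -115
Change in U: -115 − (-376) = 261

261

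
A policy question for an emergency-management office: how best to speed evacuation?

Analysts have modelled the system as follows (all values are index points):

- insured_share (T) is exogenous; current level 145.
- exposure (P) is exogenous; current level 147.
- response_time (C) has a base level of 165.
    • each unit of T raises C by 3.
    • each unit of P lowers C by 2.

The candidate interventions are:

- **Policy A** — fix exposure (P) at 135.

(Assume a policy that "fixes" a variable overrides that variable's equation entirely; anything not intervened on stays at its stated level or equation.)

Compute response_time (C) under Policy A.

330

Policy A (P := 135):
  T = 145
  P = 135
  C = 165 + 3·145 − 2·135 = 330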